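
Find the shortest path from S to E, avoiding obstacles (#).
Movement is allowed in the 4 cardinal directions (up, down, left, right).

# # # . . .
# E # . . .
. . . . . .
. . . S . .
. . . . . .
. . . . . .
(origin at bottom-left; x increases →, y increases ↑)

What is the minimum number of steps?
4
(one shortest path: (3, 2) → (2, 2) → (1, 2) → (1, 3) → (1, 4))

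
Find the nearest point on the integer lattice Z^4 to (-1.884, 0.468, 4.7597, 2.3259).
(-2, 0, 5, 2)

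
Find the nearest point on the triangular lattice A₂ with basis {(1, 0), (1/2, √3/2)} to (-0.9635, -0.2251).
(-1, 0)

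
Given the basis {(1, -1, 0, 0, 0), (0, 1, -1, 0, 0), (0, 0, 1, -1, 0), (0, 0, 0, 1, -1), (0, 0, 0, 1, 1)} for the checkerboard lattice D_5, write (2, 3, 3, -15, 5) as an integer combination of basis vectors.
2b₁ + 5b₂ + 8b₃ - 6b₄ - b₅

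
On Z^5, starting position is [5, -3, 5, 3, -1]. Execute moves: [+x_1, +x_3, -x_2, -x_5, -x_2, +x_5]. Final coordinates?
(6, -5, 6, 3, -1)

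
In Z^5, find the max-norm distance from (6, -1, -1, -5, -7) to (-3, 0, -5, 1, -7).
9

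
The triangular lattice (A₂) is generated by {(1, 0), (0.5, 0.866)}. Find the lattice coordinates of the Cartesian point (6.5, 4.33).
4b₁ + 5b₂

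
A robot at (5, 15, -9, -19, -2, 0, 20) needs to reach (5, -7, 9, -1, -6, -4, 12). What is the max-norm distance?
22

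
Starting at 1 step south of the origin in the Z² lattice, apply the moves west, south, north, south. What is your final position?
(-1, -2)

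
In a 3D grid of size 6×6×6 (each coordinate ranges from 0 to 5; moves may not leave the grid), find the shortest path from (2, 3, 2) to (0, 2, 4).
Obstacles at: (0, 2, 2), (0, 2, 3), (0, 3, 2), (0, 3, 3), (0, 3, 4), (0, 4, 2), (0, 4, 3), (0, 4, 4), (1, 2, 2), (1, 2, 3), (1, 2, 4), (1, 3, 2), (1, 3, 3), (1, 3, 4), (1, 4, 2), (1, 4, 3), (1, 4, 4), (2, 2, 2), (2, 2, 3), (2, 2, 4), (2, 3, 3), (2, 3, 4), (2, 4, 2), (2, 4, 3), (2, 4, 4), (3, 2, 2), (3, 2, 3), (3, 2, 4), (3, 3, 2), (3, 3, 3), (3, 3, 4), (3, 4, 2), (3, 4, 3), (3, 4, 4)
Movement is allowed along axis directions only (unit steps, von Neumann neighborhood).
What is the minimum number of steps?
9
(one shortest path: (2, 3, 2) → (2, 3, 1) → (1, 3, 1) → (0, 3, 1) → (0, 2, 1) → (0, 1, 1) → (0, 1, 2) → (0, 1, 3) → (0, 1, 4) → (0, 2, 4))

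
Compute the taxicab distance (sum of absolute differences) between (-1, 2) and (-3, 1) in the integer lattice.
3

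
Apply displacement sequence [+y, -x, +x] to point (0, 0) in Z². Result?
(0, 1)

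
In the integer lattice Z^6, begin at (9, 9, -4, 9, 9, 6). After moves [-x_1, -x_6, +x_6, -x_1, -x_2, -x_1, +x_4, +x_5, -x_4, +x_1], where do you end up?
(7, 8, -4, 9, 10, 6)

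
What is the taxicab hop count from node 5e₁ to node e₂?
6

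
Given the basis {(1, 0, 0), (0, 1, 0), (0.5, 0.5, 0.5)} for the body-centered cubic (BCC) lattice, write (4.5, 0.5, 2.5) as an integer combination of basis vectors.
2b₁ - 2b₂ + 5b₃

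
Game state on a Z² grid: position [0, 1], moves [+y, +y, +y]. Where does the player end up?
(0, 4)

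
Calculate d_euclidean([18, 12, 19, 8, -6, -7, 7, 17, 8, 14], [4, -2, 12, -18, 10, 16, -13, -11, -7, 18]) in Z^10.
57.6802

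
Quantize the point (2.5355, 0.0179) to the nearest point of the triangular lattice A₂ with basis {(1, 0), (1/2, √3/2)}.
(3, 0)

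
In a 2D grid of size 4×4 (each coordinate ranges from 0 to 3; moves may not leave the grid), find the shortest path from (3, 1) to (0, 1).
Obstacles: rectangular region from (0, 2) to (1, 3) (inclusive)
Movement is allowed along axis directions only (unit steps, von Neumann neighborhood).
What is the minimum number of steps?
3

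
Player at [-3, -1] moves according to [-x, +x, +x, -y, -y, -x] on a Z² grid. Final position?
(-3, -3)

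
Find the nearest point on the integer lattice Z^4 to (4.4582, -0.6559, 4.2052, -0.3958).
(4, -1, 4, 0)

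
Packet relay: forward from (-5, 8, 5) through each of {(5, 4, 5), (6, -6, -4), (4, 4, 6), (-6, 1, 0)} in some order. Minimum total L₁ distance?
54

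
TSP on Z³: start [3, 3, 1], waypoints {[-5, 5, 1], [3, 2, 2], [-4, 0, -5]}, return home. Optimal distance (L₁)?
40
(one optimal route: (3, 3, 1) → (-5, 5, 1) → (-4, 0, -5) → (3, 2, 2) → (3, 3, 1))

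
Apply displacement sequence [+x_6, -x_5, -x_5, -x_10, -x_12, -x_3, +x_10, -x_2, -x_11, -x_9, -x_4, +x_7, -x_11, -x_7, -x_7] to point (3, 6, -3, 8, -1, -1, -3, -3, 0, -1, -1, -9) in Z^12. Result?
(3, 5, -4, 7, -3, 0, -4, -3, -1, -1, -3, -10)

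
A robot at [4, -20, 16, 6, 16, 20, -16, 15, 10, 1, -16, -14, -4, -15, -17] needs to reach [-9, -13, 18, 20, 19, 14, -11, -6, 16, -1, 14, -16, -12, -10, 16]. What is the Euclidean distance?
55.2359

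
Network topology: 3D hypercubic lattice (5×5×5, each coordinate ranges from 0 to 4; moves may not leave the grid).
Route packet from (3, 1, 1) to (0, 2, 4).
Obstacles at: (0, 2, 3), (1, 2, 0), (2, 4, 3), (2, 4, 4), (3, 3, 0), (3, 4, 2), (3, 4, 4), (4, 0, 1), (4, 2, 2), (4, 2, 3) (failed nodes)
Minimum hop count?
7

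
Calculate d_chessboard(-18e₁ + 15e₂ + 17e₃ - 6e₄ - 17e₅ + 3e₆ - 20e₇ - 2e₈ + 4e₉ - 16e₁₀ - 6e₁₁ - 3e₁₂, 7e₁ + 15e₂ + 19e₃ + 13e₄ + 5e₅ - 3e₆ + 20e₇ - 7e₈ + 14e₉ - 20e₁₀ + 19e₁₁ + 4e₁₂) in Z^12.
40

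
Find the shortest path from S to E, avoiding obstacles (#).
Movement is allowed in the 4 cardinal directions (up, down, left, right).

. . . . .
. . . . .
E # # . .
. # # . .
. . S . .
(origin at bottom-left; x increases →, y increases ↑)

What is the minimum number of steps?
4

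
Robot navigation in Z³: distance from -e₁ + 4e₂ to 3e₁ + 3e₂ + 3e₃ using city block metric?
8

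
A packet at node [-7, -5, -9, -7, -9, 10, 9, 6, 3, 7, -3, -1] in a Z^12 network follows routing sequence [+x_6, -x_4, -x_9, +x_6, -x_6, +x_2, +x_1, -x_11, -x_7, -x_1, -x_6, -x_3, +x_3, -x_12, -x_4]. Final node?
(-7, -4, -9, -9, -9, 10, 8, 6, 2, 7, -4, -2)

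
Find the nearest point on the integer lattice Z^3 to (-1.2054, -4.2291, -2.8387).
(-1, -4, -3)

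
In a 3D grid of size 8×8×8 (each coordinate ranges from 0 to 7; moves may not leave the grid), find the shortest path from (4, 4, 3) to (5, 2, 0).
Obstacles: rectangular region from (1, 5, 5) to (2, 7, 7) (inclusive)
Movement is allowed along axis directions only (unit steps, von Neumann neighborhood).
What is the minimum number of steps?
6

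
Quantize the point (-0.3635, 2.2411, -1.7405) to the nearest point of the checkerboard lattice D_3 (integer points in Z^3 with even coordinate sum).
(0, 2, -2)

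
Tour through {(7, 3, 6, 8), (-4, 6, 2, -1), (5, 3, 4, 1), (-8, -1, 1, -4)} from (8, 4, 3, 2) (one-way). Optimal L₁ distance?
53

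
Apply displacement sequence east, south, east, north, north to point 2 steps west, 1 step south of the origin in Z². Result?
(0, 0)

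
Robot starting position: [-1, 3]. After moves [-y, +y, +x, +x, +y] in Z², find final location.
(1, 4)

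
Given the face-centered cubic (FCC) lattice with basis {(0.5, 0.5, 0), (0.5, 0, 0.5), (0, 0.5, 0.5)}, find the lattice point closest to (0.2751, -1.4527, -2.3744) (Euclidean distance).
(0, -1.5, -2.5)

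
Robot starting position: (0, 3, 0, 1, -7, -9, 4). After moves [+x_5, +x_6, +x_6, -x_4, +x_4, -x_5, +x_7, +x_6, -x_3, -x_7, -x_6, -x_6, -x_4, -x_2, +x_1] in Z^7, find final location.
(1, 2, -1, 0, -7, -8, 4)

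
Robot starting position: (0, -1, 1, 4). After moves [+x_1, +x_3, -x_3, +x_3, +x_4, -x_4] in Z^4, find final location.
(1, -1, 2, 4)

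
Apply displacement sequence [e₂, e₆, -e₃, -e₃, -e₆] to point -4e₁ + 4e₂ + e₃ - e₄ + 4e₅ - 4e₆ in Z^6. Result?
(-4, 5, -1, -1, 4, -4)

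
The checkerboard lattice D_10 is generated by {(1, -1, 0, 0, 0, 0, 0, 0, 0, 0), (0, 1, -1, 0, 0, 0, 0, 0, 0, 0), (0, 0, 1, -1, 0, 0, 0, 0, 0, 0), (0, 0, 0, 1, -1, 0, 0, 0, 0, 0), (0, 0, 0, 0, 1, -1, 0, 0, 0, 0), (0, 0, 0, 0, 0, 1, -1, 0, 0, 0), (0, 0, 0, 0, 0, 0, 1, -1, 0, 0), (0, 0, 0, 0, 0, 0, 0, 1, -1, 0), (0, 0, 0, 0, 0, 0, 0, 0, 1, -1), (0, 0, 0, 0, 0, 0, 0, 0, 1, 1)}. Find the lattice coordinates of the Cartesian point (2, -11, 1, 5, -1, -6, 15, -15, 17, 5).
2b₁ - 9b₂ - 8b₃ - 3b₄ - 4b₅ - 10b₆ + 5b₇ - 10b₈ + b₉ + 6b₁₀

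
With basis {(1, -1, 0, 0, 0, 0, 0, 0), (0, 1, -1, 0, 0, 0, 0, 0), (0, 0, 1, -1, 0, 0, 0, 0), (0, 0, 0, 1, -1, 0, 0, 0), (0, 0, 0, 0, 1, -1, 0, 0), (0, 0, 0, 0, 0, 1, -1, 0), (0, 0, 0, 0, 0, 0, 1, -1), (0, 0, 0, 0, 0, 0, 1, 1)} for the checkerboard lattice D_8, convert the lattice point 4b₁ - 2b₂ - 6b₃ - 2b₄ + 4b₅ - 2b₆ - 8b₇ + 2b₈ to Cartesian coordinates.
(4, -6, -4, 4, 6, -6, -4, 10)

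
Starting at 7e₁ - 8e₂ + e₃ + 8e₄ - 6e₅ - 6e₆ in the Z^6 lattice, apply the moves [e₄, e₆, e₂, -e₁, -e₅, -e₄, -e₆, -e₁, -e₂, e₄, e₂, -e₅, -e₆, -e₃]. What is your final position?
(5, -7, 0, 9, -8, -7)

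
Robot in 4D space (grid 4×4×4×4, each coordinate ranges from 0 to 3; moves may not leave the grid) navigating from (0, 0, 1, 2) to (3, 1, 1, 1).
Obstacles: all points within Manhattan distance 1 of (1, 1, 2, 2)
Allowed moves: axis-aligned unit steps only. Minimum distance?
5
(one shortest path: (0, 0, 1, 2) → (1, 0, 1, 2) → (2, 0, 1, 2) → (3, 0, 1, 2) → (3, 1, 1, 2) → (3, 1, 1, 1))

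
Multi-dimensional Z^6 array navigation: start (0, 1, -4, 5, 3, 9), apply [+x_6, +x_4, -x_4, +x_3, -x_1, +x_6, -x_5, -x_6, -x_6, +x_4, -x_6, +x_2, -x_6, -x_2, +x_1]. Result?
(0, 1, -3, 6, 2, 7)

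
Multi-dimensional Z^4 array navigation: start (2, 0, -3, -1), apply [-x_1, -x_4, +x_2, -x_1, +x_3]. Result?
(0, 1, -2, -2)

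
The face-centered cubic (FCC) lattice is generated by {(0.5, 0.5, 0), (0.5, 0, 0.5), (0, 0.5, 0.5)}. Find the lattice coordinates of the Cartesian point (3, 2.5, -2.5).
8b₁ - 2b₂ - 3b₃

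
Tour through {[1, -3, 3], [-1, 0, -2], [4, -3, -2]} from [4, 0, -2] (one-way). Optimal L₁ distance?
21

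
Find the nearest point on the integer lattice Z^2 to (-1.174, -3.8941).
(-1, -4)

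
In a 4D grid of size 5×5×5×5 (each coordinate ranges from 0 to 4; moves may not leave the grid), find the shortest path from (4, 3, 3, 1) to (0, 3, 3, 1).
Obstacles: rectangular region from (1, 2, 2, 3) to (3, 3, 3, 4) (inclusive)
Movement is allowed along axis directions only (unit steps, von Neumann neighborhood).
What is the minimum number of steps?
4
(one shortest path: (4, 3, 3, 1) → (3, 3, 3, 1) → (2, 3, 3, 1) → (1, 3, 3, 1) → (0, 3, 3, 1))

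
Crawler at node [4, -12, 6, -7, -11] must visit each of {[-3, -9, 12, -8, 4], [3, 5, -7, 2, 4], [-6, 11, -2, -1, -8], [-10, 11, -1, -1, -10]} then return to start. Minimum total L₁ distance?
174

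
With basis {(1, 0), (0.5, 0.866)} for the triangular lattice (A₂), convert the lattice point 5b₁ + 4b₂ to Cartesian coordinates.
(7, 3.464)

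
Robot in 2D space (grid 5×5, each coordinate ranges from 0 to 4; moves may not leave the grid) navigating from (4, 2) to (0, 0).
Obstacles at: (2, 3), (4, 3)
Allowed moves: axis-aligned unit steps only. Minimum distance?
6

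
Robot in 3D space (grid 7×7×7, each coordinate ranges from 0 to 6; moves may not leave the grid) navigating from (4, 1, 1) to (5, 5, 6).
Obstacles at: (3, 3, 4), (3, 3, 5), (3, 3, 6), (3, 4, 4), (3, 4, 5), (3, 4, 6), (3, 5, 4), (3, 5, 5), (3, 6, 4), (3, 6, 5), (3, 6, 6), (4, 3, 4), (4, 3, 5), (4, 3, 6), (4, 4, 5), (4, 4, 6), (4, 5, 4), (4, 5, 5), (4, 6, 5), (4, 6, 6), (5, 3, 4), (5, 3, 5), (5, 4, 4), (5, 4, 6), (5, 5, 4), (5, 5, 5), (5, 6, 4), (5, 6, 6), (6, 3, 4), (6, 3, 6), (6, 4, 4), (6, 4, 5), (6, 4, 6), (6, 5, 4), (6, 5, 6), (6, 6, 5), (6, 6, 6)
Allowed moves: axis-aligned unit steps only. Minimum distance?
14
(one shortest path: (4, 1, 1) → (3, 1, 1) → (2, 1, 1) → (2, 2, 1) → (2, 3, 1) → (2, 4, 1) → (2, 5, 1) → (2, 5, 2) → (2, 5, 3) → (2, 5, 4) → (2, 5, 5) → (2, 5, 6) → (3, 5, 6) → (4, 5, 6) → (5, 5, 6))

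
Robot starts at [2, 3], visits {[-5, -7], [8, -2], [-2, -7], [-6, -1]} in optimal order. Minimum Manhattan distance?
36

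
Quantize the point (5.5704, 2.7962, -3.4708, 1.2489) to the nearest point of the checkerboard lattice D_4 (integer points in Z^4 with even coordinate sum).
(6, 3, -4, 1)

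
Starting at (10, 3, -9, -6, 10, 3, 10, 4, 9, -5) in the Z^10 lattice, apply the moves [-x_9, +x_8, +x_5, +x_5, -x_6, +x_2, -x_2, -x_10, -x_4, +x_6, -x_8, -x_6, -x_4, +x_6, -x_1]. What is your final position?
(9, 3, -9, -8, 12, 3, 10, 4, 8, -6)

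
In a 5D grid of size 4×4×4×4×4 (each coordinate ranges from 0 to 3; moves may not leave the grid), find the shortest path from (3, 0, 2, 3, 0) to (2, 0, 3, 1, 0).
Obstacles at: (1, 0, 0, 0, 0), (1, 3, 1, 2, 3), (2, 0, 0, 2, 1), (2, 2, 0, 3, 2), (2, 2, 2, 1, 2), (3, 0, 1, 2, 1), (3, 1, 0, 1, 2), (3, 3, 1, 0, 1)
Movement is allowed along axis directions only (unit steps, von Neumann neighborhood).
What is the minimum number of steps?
4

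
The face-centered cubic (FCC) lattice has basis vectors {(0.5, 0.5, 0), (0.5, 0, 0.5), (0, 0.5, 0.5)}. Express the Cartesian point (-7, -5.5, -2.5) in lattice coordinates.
-10b₁ - 4b₂ - b₃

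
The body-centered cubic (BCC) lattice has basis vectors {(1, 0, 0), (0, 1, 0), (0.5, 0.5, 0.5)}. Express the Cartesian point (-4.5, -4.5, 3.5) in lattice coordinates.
-8b₁ - 8b₂ + 7b₃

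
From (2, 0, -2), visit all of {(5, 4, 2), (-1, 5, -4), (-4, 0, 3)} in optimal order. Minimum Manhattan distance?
37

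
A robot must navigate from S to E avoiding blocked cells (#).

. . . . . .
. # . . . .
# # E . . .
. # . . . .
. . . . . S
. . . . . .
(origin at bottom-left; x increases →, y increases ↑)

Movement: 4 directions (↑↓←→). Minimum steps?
5
(one shortest path: (5, 1) → (4, 1) → (3, 1) → (2, 1) → (2, 2) → (2, 3))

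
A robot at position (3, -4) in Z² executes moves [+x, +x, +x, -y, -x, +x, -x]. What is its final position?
(5, -5)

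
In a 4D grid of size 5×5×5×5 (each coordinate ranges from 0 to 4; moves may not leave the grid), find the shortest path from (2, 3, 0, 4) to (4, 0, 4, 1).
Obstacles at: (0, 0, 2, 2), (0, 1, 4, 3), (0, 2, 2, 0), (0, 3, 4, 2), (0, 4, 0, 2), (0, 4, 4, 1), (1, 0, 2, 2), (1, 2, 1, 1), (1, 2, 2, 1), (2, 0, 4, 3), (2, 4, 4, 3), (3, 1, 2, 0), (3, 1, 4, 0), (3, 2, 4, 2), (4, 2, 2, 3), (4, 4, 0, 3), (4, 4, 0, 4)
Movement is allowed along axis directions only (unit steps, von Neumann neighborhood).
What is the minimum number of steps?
12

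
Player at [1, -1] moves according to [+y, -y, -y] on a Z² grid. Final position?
(1, -2)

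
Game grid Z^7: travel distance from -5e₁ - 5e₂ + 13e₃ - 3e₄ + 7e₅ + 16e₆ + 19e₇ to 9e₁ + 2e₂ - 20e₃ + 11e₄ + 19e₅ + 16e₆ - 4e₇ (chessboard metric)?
33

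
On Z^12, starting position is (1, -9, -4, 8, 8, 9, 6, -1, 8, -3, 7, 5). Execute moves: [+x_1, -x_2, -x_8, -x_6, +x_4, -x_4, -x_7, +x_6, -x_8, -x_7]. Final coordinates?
(2, -10, -4, 8, 8, 9, 4, -3, 8, -3, 7, 5)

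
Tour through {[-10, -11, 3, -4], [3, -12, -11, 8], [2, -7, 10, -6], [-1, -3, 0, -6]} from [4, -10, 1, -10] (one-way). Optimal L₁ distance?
97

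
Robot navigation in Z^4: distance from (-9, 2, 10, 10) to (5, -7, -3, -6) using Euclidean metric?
26.4953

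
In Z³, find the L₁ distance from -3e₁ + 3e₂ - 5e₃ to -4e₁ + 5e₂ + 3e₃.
11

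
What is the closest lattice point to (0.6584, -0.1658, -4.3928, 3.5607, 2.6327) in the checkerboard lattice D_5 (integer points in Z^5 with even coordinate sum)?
(1, 0, -4, 4, 3)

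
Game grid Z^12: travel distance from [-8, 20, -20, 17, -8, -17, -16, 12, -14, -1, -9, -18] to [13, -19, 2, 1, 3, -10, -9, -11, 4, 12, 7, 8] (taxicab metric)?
219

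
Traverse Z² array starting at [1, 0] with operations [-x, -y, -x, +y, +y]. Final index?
(-1, 1)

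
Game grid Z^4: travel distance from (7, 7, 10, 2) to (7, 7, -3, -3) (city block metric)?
18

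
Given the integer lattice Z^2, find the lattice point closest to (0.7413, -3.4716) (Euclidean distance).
(1, -3)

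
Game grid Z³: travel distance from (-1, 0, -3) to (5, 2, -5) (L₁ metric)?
10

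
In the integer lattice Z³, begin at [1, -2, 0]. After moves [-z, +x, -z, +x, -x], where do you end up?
(2, -2, -2)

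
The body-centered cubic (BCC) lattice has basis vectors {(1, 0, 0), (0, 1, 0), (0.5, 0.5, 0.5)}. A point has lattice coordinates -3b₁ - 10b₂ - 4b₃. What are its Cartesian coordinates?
(-5, -12, -2)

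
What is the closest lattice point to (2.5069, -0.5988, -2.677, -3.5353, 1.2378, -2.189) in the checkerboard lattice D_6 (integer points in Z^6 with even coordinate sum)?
(3, -1, -3, -4, 1, -2)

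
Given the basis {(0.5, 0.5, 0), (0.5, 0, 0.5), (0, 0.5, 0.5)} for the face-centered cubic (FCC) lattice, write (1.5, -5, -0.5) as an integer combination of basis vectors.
-3b₁ + 6b₂ - 7b₃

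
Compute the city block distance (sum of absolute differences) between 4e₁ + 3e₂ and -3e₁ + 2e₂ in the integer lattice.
8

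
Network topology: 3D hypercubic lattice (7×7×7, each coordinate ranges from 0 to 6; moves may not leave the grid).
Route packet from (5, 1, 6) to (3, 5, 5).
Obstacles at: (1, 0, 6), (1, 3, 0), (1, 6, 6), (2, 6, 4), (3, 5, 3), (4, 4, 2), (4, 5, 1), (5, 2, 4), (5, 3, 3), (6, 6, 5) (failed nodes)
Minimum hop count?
7
(one shortest path: (5, 1, 6) → (4, 1, 6) → (3, 1, 6) → (3, 2, 6) → (3, 3, 6) → (3, 4, 6) → (3, 5, 6) → (3, 5, 5))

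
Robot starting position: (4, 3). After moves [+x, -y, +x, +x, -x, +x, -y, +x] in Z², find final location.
(8, 1)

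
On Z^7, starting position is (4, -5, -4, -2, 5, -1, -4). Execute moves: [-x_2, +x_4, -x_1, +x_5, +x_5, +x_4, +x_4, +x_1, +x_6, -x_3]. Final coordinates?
(4, -6, -5, 1, 7, 0, -4)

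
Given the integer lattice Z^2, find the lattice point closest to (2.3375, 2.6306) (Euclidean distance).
(2, 3)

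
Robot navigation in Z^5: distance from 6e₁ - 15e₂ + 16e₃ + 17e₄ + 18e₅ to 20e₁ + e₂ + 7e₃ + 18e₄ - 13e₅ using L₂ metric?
38.6652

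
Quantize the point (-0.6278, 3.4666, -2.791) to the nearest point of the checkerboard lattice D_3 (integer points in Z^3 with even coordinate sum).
(-1, 4, -3)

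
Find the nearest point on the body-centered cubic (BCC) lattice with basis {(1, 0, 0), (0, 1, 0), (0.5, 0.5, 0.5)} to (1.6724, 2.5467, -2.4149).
(1.5, 2.5, -2.5)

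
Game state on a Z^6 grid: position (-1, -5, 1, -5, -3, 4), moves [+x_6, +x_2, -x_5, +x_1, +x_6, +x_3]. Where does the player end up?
(0, -4, 2, -5, -4, 6)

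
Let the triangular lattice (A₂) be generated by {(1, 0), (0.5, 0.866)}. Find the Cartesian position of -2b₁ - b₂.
(-2.5, -0.866)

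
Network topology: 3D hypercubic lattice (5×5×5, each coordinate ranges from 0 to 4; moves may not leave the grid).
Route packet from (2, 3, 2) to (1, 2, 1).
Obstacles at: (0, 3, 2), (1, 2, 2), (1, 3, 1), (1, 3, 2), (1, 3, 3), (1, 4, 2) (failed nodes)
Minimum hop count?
3
(one shortest path: (2, 3, 2) → (2, 2, 2) → (2, 2, 1) → (1, 2, 1))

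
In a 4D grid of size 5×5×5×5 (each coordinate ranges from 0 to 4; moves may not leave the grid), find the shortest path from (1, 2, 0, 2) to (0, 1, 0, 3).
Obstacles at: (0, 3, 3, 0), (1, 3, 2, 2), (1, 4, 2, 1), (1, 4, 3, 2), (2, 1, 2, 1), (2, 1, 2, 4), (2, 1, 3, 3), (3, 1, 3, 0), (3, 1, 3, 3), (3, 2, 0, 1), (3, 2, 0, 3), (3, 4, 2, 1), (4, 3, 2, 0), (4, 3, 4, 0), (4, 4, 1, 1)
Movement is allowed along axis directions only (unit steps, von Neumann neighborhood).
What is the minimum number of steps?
3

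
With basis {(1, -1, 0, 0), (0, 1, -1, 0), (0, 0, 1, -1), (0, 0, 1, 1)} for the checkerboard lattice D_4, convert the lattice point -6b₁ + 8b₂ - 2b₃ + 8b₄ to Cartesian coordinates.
(-6, 14, -2, 10)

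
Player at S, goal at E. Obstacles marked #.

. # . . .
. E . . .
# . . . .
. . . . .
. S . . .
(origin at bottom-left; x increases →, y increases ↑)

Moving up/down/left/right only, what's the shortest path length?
3
(one shortest path: (1, 0) → (1, 1) → (1, 2) → (1, 3))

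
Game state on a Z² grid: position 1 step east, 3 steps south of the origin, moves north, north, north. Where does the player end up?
(1, 0)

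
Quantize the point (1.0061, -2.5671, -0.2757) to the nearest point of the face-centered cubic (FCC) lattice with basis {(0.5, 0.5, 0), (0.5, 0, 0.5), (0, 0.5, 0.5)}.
(1, -2.5, -0.5)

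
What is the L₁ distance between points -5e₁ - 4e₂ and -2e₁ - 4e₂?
3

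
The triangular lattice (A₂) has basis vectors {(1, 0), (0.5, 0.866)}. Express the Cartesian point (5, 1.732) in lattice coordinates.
4b₁ + 2b₂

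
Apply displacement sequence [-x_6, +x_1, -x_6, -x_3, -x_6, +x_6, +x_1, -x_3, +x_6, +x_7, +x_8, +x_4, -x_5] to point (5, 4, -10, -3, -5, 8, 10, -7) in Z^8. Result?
(7, 4, -12, -2, -6, 7, 11, -6)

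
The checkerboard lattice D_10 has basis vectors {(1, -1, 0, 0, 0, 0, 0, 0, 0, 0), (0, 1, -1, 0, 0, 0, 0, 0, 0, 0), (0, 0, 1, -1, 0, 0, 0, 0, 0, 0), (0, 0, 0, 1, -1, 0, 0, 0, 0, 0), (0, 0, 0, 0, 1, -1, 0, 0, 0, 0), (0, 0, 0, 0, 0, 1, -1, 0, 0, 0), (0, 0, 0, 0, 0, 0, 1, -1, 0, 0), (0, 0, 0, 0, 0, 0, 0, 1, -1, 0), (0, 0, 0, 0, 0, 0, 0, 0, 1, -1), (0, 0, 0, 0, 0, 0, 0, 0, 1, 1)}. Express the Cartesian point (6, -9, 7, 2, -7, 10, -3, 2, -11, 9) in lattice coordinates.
6b₁ - 3b₂ + 4b₃ + 6b₄ - b₅ + 9b₆ + 6b₇ + 8b₈ - 6b₉ + 3b₁₀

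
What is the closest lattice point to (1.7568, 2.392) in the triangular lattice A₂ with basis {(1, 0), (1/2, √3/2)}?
(1.5, 2.598)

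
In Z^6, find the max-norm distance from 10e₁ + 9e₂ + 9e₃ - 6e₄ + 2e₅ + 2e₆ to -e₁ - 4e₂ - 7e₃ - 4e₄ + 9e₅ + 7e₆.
16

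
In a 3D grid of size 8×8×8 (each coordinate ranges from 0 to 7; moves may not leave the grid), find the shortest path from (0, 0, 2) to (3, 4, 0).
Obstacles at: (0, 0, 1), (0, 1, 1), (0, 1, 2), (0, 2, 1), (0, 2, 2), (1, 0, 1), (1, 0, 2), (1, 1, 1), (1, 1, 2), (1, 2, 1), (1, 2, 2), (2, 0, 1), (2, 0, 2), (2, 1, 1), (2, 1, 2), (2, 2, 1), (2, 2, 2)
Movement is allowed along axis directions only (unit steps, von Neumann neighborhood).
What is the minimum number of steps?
11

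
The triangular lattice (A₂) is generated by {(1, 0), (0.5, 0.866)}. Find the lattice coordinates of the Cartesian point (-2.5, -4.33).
-5b₂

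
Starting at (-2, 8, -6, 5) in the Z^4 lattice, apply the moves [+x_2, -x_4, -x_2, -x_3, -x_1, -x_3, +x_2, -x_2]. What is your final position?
(-3, 8, -8, 4)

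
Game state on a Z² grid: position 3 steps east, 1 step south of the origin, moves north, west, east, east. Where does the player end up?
(4, 0)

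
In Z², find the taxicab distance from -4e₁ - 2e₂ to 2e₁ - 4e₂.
8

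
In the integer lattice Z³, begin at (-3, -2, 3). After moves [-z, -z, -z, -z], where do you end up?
(-3, -2, -1)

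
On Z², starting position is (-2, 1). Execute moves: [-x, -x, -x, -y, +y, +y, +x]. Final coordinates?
(-4, 2)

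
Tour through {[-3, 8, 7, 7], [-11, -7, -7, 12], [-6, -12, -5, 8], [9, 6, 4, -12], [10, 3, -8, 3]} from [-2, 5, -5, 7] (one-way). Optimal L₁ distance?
138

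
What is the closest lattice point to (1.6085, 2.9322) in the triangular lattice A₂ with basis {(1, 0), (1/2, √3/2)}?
(1.5, 2.598)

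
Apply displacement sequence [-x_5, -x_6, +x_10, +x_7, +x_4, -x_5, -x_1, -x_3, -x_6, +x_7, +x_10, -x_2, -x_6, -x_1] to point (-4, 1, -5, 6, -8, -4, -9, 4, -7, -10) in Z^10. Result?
(-6, 0, -6, 7, -10, -7, -7, 4, -7, -8)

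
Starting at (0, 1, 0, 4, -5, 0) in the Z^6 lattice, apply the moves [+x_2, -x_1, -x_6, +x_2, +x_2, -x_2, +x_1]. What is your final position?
(0, 3, 0, 4, -5, -1)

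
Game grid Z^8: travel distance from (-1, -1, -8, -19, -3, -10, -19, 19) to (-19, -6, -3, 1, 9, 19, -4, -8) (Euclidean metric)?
52.0865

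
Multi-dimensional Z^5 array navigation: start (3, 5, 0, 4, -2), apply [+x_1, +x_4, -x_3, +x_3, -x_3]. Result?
(4, 5, -1, 5, -2)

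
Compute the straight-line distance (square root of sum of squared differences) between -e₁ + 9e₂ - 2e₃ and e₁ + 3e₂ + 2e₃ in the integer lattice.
7.48331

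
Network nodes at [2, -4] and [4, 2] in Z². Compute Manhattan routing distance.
8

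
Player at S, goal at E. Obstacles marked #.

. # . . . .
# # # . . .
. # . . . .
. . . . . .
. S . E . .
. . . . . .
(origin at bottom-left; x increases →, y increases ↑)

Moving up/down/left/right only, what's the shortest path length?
2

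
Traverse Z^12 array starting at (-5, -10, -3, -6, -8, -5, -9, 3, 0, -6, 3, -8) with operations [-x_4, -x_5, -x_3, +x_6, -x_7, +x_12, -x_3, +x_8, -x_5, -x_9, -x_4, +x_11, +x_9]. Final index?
(-5, -10, -5, -8, -10, -4, -10, 4, 0, -6, 4, -7)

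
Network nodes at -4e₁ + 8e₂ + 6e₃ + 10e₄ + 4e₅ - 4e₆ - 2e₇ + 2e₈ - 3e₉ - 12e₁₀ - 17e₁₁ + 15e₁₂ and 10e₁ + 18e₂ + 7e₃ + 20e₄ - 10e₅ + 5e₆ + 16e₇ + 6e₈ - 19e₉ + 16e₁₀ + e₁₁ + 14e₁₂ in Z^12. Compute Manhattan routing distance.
143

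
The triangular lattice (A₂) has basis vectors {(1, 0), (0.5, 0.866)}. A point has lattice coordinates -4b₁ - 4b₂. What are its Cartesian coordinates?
(-6, -3.464)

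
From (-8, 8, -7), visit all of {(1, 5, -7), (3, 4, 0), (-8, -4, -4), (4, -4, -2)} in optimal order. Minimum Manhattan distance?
47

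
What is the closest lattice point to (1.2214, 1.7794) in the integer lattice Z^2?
(1, 2)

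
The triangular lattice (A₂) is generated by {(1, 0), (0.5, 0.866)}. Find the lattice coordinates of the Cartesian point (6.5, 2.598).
5b₁ + 3b₂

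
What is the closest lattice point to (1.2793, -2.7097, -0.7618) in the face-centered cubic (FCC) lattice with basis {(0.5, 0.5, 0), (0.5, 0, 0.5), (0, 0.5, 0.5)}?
(1.5, -2.5, -1)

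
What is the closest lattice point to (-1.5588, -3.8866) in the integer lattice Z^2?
(-2, -4)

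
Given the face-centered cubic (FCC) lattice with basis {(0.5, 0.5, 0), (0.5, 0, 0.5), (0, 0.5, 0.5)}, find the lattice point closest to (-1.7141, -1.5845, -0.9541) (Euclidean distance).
(-1.5, -1.5, -1)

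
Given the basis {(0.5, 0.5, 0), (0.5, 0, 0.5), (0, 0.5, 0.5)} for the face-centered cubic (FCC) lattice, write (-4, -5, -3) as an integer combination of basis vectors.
-6b₁ - 2b₂ - 4b₃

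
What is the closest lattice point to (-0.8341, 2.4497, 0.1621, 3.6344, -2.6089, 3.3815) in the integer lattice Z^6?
(-1, 2, 0, 4, -3, 3)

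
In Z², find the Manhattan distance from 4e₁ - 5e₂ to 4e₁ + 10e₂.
15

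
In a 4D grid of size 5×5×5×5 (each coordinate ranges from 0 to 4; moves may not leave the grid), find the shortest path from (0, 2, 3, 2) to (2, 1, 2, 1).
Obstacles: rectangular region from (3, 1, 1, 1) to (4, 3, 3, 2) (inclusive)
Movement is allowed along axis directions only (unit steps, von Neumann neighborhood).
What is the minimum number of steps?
5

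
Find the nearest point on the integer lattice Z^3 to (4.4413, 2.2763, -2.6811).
(4, 2, -3)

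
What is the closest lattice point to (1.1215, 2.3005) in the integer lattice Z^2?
(1, 2)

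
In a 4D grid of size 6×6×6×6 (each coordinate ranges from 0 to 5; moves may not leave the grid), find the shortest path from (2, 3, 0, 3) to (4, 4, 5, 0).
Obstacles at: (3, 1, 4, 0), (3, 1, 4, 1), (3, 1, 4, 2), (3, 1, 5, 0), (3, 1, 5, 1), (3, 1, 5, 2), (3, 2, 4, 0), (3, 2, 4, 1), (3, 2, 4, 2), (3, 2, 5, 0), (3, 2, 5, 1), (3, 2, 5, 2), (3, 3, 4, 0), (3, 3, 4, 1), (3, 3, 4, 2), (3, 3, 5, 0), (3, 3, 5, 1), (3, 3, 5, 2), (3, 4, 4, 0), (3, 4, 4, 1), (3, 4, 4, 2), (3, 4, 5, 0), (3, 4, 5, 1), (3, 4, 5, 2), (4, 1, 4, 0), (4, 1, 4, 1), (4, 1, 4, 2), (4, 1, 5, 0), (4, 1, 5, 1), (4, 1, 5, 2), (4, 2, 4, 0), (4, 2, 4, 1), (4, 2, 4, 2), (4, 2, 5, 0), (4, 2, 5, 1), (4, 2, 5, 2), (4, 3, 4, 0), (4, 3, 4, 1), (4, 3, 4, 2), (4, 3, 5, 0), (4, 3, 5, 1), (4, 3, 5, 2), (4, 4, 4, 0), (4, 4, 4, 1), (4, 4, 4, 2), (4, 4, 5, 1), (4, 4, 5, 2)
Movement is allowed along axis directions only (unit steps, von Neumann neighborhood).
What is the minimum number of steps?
13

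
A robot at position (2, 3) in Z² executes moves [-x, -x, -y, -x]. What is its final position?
(-1, 2)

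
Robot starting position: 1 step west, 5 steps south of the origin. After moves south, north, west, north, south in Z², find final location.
(-2, -5)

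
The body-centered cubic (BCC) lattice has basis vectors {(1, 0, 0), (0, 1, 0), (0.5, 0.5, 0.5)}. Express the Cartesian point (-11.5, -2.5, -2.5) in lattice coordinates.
-9b₁ - 5b₃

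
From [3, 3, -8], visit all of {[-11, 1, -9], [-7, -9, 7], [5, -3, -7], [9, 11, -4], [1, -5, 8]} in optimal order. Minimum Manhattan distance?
102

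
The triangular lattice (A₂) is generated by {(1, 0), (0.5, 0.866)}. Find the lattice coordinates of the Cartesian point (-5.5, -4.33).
-3b₁ - 5b₂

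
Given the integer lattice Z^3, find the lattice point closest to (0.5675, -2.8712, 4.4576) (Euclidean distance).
(1, -3, 4)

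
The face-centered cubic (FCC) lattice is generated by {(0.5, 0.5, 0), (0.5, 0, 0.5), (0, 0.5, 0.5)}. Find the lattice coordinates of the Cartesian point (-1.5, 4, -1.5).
4b₁ - 7b₂ + 4b₃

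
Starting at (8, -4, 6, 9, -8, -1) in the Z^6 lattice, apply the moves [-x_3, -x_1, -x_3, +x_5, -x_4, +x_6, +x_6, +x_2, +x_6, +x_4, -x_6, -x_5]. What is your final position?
(7, -3, 4, 9, -8, 1)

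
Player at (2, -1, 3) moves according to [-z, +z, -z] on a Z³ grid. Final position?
(2, -1, 2)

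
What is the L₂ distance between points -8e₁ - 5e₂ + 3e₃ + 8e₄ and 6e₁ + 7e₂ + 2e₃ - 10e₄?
25.7876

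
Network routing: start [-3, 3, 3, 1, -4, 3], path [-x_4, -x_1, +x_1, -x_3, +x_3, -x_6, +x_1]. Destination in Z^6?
(-2, 3, 3, 0, -4, 2)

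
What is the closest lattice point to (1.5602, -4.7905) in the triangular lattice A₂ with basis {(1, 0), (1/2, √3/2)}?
(1.5, -4.33)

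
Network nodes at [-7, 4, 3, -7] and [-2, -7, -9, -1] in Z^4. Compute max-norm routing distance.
12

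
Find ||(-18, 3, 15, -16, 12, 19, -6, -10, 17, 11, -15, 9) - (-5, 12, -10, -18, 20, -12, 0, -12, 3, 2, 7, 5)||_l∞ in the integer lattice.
31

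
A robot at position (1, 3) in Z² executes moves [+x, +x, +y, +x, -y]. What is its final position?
(4, 3)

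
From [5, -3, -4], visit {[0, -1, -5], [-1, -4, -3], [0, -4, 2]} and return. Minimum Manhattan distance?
32
(one optimal route: (5, -3, -4) → (0, -1, -5) → (-1, -4, -3) → (0, -4, 2) → (5, -3, -4))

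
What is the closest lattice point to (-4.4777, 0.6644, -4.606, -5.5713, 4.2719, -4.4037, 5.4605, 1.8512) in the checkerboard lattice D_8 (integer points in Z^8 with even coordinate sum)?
(-5, 1, -5, -6, 4, -4, 5, 2)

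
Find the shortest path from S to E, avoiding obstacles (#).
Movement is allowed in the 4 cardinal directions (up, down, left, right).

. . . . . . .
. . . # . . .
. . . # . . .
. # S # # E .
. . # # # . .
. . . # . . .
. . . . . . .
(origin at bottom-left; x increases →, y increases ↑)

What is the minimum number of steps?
9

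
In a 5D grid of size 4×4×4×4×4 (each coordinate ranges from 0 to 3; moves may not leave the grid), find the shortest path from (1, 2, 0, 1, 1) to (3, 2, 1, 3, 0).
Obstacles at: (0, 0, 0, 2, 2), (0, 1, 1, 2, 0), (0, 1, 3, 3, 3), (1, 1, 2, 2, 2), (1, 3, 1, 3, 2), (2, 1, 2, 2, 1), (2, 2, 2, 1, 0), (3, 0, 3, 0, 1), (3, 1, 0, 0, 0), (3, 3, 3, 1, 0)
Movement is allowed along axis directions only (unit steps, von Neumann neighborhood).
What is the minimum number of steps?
6
(one shortest path: (1, 2, 0, 1, 1) → (2, 2, 0, 1, 1) → (3, 2, 0, 1, 1) → (3, 2, 1, 1, 1) → (3, 2, 1, 2, 1) → (3, 2, 1, 3, 1) → (3, 2, 1, 3, 0))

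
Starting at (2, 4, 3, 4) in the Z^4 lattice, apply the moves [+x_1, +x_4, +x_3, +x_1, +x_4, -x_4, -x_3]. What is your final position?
(4, 4, 3, 5)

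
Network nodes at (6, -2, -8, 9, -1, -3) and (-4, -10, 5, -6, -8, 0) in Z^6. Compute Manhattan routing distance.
56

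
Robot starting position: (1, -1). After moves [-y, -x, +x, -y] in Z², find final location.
(1, -3)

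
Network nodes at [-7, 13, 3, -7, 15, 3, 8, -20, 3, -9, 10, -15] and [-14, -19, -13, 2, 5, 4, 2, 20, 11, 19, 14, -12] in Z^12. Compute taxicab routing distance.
164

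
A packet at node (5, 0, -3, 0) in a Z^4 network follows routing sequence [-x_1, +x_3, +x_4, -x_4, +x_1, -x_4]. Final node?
(5, 0, -2, -1)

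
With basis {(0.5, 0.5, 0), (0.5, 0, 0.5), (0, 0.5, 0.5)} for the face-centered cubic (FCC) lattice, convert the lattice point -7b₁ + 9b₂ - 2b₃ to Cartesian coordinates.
(1, -4.5, 3.5)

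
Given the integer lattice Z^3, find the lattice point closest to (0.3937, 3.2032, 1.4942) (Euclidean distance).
(0, 3, 1)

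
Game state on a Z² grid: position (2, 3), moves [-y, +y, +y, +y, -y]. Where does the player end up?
(2, 4)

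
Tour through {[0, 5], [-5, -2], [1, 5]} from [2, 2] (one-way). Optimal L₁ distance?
17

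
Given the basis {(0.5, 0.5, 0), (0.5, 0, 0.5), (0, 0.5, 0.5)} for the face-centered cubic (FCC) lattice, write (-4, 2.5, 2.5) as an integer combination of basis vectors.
-4b₁ - 4b₂ + 9b₃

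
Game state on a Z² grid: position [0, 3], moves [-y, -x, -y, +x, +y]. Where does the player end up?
(0, 2)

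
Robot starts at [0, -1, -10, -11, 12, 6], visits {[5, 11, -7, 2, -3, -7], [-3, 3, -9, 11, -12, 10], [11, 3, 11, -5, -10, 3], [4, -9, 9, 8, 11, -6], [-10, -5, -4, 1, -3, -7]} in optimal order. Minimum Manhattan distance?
261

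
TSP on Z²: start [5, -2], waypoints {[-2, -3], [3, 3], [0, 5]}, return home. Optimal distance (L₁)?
30
(one optimal route: (5, -2) → (-2, -3) → (0, 5) → (3, 3) → (5, -2))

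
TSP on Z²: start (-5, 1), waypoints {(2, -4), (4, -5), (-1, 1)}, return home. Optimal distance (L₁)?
30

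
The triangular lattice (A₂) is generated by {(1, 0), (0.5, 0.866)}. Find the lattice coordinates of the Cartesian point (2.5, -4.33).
5b₁ - 5b₂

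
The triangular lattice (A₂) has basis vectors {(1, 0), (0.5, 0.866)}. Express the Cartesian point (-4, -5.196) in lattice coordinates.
-b₁ - 6b₂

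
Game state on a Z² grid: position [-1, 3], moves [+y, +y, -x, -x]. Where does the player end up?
(-3, 5)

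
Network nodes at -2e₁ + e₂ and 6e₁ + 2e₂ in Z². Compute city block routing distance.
9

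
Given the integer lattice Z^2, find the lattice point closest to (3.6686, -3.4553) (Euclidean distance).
(4, -3)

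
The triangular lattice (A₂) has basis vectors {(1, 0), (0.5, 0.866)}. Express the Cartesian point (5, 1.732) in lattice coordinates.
4b₁ + 2b₂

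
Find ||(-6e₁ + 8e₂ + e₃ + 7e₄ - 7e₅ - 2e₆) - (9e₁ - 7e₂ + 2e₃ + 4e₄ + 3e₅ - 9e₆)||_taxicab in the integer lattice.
51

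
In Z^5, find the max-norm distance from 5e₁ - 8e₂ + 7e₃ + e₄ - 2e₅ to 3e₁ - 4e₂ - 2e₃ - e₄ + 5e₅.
9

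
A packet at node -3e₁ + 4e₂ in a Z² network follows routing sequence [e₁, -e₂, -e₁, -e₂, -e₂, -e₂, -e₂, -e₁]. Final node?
(-4, -1)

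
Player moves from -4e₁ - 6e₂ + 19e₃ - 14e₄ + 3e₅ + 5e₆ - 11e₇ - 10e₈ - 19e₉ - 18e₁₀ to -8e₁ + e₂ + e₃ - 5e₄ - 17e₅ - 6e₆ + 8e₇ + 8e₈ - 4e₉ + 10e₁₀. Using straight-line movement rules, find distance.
51.817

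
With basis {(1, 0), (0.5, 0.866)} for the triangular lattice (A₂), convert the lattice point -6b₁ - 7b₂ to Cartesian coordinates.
(-9.5, -6.062)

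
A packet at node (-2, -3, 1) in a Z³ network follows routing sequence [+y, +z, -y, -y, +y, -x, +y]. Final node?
(-3, -2, 2)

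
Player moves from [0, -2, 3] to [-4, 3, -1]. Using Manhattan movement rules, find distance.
13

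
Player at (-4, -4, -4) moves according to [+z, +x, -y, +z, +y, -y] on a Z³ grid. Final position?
(-3, -5, -2)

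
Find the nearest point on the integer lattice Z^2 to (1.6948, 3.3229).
(2, 3)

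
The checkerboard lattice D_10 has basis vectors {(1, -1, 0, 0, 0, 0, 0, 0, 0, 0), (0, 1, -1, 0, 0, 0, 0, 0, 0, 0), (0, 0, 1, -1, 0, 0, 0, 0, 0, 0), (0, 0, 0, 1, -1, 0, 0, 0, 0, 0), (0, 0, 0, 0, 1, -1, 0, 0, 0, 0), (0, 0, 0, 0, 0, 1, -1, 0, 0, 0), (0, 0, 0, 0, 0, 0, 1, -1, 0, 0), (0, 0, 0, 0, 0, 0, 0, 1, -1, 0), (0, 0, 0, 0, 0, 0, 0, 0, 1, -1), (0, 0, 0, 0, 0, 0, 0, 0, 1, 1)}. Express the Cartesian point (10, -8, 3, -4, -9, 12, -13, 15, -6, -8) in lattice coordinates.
10b₁ + 2b₂ + 5b₃ + b₄ - 8b₅ + 4b₆ - 9b₇ + 6b₈ + 4b₉ - 4b₁₀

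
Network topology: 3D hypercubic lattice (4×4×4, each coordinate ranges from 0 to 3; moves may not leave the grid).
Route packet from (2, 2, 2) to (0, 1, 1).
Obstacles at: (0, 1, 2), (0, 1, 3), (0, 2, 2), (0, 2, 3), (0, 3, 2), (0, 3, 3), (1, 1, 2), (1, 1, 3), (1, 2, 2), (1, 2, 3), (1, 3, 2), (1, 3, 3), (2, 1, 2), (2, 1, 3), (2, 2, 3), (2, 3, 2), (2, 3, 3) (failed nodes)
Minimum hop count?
4
(one shortest path: (2, 2, 2) → (2, 2, 1) → (1, 2, 1) → (0, 2, 1) → (0, 1, 1))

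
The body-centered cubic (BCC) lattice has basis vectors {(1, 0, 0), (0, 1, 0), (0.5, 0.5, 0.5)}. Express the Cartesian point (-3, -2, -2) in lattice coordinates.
-b₁ - 4b₃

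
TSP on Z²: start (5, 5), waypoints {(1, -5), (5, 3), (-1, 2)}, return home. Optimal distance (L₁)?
32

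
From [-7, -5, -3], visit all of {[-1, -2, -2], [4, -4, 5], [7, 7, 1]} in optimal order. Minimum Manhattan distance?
42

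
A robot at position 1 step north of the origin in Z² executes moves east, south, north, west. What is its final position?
(0, 1)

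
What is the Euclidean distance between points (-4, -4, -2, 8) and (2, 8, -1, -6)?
19.4165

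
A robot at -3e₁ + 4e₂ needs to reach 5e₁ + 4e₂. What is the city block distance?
8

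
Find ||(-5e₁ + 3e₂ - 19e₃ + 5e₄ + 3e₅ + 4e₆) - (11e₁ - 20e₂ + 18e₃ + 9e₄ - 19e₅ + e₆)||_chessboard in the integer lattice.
37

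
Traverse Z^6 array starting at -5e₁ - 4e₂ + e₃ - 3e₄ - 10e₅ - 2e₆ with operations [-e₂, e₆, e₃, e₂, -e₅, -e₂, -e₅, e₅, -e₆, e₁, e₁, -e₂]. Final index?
(-3, -6, 2, -3, -11, -2)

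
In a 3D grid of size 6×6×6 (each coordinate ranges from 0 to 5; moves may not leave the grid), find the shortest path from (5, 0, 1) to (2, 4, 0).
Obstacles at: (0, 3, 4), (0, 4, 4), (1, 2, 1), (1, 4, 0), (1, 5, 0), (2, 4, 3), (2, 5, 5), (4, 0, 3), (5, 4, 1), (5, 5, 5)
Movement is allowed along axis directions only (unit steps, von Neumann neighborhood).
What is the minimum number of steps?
8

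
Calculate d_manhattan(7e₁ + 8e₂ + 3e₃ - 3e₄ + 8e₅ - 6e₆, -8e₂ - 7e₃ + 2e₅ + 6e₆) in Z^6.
54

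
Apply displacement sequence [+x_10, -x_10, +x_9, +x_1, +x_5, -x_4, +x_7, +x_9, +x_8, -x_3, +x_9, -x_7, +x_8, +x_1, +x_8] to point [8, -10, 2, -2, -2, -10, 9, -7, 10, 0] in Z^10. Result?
(10, -10, 1, -3, -1, -10, 9, -4, 13, 0)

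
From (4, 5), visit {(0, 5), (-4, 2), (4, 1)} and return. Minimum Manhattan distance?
24
(one optimal route: (4, 5) → (0, 5) → (-4, 2) → (4, 1) → (4, 5))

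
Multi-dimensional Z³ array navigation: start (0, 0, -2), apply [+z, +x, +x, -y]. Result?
(2, -1, -1)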